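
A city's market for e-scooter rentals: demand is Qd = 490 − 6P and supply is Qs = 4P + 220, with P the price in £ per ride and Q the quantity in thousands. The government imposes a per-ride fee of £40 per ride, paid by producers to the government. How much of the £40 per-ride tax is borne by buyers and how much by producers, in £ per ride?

Before the tax: set 490 − 6P = 4P + 220 → P* = £27, Q* = 328.
With the tax collected from producers, supply shifts: Qs = 4(P − 40) + 220.
Solving gives Q = 232 with buyers paying £43 and producers receiving £3 (the £40 wedge).
Burden on buyers: £16; on producers: £24. (They sum to £40.)
The less price-elastic side of the market bears the larger share of a per-unit tax.

Buyers bear £16 per ride; producers bear £24 per ride.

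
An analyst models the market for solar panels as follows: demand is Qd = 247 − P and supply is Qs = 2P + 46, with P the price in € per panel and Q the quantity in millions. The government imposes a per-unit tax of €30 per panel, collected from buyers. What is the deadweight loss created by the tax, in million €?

Deadweight loss = €300 million.

Before the tax: set 247 − P = 2P + 46 → P* = €67, Q* = 180.
With the tax collected from buyers, demand (in seller-price terms) shifts: Qd = 247 − (P + 30).
New equilibrium: buyers pay €87, suppliers receive €57, Q = 160. (Wedge: Pb − Ps = 30.)
Quantity falls by |ΔQ| = |180 − 160| = 20.
DWL = ½ · t · |ΔQ| = ½ · 30 · 20 = €300.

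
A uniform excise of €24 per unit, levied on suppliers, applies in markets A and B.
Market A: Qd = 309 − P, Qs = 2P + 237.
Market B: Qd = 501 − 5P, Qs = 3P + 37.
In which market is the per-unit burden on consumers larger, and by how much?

Market A, by €7.

Market A: pre-tax P* = €24, Q* = 285; post-tax Q = 269; per-unit burden on consumers = €16.
Market B: pre-tax P* = €58, Q* = 211; post-tax Q = 166; per-unit burden on consumers = €9.
Difference: €16 vs €9 → market A is larger by €7.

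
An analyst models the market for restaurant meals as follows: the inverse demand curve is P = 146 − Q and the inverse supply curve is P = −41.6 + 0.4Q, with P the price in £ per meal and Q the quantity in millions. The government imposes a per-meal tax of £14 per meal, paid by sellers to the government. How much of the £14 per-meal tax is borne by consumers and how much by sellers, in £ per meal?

Consumers bear £10 per meal; sellers bear £4 per meal.

Inverting to Q(P) form: Qd = 146 − P; Qs = 2.5P + 104.
Without the tax, 146 − P = 2.5P + 104 gives 3.5P = 42, so P* = £12 and Q* = 134.
With the tax collected from sellers, supply shifts: Qs = 2.5(P − 14) + 104.
New equilibrium: consumers pay £22, sellers receive £8, Q = 124. (Wedge: Pb − Ps = 14.)
Burden on consumers: £10; on sellers: £4. (They sum to £14.)
The less price-elastic side of the market bears the larger share of a per-unit tax.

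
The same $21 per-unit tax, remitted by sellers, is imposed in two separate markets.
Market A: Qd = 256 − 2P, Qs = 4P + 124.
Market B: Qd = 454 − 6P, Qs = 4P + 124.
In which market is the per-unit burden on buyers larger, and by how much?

Market A, by $5.6.

Market A: pre-tax P* = $22, Q* = 212; post-tax Q = 184; per-unit burden on buyers = $14.
Market B: pre-tax P* = $33, Q* = 256; post-tax Q = 205.6; per-unit burden on buyers = $8.4.
Difference: $14 vs $8.4 → market A is larger by $5.6.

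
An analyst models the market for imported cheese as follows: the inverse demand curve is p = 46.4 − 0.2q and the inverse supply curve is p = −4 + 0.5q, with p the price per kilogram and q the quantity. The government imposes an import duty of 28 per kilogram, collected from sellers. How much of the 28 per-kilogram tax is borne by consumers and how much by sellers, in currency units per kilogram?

Rewrite in direct form: qd = 232 − 5p and qs = 2p + 8.
Before the tax: set 232 − 5p = 2p + 8 → p* = 32, q* = 72.
With the tax collected from sellers, supply shifts: qs = 2(p − 28) + 8.
New equilibrium: consumers pay 40, sellers receive 12, q = 32. (Wedge: pb − ps = 28.)
Burden on consumers: 8; on sellers: 20. (They sum to 28.)

Consumers bear 8 per kilogram; sellers bear 20 per kilogram.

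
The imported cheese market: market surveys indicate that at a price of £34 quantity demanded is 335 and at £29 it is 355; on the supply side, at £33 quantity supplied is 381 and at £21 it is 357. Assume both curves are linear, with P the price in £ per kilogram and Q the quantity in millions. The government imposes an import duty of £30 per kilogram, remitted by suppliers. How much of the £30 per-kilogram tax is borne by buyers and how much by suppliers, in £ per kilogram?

Demand slope: (355 − 335)/(29 − 34) = -4, so Qd = 471 − 4P.
Supply slope: (357 − 381)/(21 − 33) = 2, so Qs = 2P + 315.
Without the tax, 471 − 4P = 2P + 315 gives 6P = 156, so P* = £26 and Q* = 367.
With the tax collected from suppliers, supply shifts: Qs = 2(P − 30) + 315.
New equilibrium: buyers pay £36, suppliers receive £6, Q = 327. (Wedge: Pb − Ps = 30.)
Burden on buyers: £10; on suppliers: £20. (They sum to £30.)

Buyers bear £10 per kilogram; suppliers bear £20 per kilogram.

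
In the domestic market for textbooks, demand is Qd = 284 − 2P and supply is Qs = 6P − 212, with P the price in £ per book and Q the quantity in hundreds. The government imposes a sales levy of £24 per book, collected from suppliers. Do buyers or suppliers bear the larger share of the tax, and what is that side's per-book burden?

Buyers bear the larger share: £18 per book.

Before the tax: set 284 − 2P = 6P − 212 → P* = £62, Q* = 160.
With the tax collected from suppliers, supply shifts: Qs = 6(P − 24) − 212.
New equilibrium: buyers pay £80, suppliers receive £56, Q = 124. (Wedge: Pb − Ps = 24.)
Per-book burden: buyers £18, suppliers £6.
Buyers take the larger share because demand is less price-elastic here (demand slope 2 vs supply slope 6).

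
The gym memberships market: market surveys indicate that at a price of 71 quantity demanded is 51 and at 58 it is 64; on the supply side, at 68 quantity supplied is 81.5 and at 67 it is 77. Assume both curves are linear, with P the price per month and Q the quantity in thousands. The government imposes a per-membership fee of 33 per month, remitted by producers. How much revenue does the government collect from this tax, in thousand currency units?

Tax revenue = 1056 thousand.

Demand slope: (64 − 51)/(58 − 71) = -1, so Qd = 122 − P.
Supply slope: (77 − 81.5)/(67 − 68) = 4.5, so Qs = 4.5P − 224.5.
Without the tax, 122 − P = 4.5P − 224.5 gives 5.5P = 346.5, so P* = 63 and Q* = 59.
With the tax collected from producers, supply shifts: Qs = 4.5(P − 33) − 224.5.
New equilibrium: buyers pay 90, producers receive 57, Q = 32. (Wedge: Pb − Ps = 33.)
Revenue = t · Q = 33 · 32 = 1056.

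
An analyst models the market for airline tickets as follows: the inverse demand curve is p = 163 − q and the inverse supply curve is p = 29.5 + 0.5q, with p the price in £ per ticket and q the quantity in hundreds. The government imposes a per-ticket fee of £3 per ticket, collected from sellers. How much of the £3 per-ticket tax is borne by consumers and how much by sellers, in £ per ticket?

Rewrite in direct form: qd = 163 − p and qs = 2p − 59.
Without the tax, 163 − p = 2p − 59 gives 3p = 222, so p* = £74 and q* = 89.
With the tax collected from sellers, supply shifts: qs = 2(p − 3) − 59.
New equilibrium: consumers pay £76, sellers receive £73, q = 87. (Wedge: pb − ps = 3.)
Burden on consumers: £2; on sellers: £1. (They sum to £3.)
The less price-elastic side of the market bears the larger share of a per-unit tax.

Consumers bear £2 per ticket; sellers bear £1 per ticket.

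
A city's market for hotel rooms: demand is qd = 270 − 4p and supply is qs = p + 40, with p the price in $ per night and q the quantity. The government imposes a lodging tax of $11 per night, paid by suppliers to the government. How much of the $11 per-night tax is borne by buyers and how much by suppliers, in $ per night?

Without the tax, 270 − 4p = p + 40 gives 5p = 230, so p* = $46 and q* = 86.
With the tax collected from suppliers, supply shifts: qs = (p − 11) + 40.
Solving gives q = 77.2 with buyers paying $48.2 and suppliers receiving $37.2 (the $11 wedge).
Burden on buyers: $2.2; on suppliers: $8.8. (They sum to $11.)

Buyers bear $2.2 per night; suppliers bear $8.8 per night.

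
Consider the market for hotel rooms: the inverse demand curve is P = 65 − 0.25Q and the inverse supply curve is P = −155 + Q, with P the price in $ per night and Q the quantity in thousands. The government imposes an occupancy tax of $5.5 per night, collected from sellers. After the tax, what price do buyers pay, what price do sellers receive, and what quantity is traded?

Buyers pay $22.1; sellers receive $16.6; quantity = 171.6.

Rewrite in direct form: Qd = 260 − 4P and Qs = P + 155.
Before the tax: set 260 − 4P = P + 155 → P* = $21, Q* = 176.
With the tax collected from sellers, supply shifts: Qs = (P − 5.5) + 155.
Solving gives Q = 171.6 with buyers paying $22.1 and sellers receiving $16.6 (the $5.5 wedge).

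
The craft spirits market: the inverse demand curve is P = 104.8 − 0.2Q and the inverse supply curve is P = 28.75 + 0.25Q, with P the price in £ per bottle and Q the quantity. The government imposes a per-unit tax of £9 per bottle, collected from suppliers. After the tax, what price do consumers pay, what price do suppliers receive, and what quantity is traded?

Consumers pay £75; suppliers receive £66; quantity = 149.

Rewrite in direct form: Qd = 524 − 5P and Qs = 4P − 115.
Without the tax, 524 − 5P = 4P − 115 gives 9P = 639, so P* = £71 and Q* = 169.
With the tax collected from suppliers, supply shifts: Qs = 4(P − 9) − 115.
New equilibrium: consumers pay £75, suppliers receive £66, Q = 149. (Wedge: Pb − Ps = 9.)
The less price-elastic side of the market bears the larger share of a per-unit tax.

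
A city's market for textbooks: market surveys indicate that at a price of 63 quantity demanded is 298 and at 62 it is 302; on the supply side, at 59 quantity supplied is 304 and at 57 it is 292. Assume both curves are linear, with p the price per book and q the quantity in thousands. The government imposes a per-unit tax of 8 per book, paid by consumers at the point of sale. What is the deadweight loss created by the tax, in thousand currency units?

Demand slope: (302 − 298)/(62 − 63) = -4, so qd = 550 − 4p.
Supply slope: (292 − 304)/(57 − 59) = 6, so qs = 6p − 50.
Without the tax, 550 − 4p = 6p − 50 gives 10p = 600, so p* = 60 and q* = 310.
With the tax collected from consumers, demand (in seller-price terms) shifts: qd = 550 − 4(p + 8).
New equilibrium: consumers pay 64.8, sellers receive 56.8, q = 290.8. (Wedge: pb − ps = 8.)
Quantity falls by |ΔQ| = |310 − 290.8| = 19.2.
DWL = ½ · t · |ΔQ| = ½ · 8 · 19.2 = 76.8.

Deadweight loss = 76.8 thousand.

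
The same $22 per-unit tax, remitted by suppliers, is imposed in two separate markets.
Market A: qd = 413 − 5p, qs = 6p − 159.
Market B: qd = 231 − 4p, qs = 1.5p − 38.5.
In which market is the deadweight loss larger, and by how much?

Market A, by $396.

Market A: pre-tax p* = $52, q* = 153; post-tax q = 93; deadweight loss = $660.
Market B: pre-tax p* = $49, q* = 35; post-tax q = 11; deadweight loss = $264.
Difference: $660 vs $264 → market A is larger by $396.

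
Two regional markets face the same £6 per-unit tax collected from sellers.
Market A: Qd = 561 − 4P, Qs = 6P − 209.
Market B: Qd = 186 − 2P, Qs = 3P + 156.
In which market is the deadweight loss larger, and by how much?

Market A, by £21.6.

Market A: pre-tax P* = £77, Q* = 253; post-tax Q = 238.6; deadweight loss = £43.2.
Market B: pre-tax P* = £6, Q* = 174; post-tax Q = 166.8; deadweight loss = £21.6.
Difference: £43.2 vs £21.6 → market A is larger by £21.6.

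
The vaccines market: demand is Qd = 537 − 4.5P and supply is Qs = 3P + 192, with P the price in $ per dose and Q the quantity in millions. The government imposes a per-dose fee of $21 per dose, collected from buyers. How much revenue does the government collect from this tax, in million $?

Tax revenue = $6136.2 million.

Without the tax, 537 − 4.5P = 3P + 192 gives 7.5P = 345, so P* = $46 and Q* = 330.
With the tax collected from buyers, demand (in seller-price terms) shifts: Qd = 537 − 4.5(P + 21).
Solving gives Q = 292.2 with buyers paying $54.4 and suppliers receiving $33.4 (the $21 wedge).
Revenue = t · Q = 21 · 292.2 = $6136.2.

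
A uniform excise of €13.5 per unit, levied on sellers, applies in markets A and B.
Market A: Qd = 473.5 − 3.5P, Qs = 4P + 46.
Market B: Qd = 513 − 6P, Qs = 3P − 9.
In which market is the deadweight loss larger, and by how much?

Market A: pre-tax P* = €57, Q* = 274; post-tax Q = 248.8; deadweight loss = €170.1.
Market B: pre-tax P* = €58, Q* = 165; post-tax Q = 138; deadweight loss = €182.25.
Difference: €170.1 vs €182.25 → market B is larger by €12.15.

Market B, by €12.15.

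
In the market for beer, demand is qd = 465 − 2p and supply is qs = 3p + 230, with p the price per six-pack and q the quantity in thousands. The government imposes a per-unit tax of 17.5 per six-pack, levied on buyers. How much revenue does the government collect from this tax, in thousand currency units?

Before the tax: set 465 − 2p = 3p + 230 → p* = 47, q* = 371.
With the tax collected from buyers, demand (in seller-price terms) shifts: qd = 465 − 2(p + 17.5).
New equilibrium: buyers pay 57.5, sellers receive 40, q = 350. (Wedge: pb − ps = 17.5.)
Revenue = t · Q = 17.5 · 350 = 6125.

Tax revenue = 6125 thousand.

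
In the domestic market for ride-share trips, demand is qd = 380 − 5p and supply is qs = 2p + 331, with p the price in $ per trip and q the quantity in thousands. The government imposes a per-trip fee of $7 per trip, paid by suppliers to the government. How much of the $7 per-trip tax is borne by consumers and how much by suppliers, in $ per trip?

Without the tax, 380 − 5p = 2p + 331 gives 7p = 49, so p* = $7 and q* = 345.
With the tax collected from suppliers, supply shifts: qs = 2(p − 7) + 331.
New equilibrium: consumers pay $9, suppliers receive $2, q = 335. (Wedge: pb − ps = 7.)
Burden on consumers: $2; on suppliers: $5. (They sum to $7.)

Consumers bear $2 per trip; suppliers bear $5 per trip.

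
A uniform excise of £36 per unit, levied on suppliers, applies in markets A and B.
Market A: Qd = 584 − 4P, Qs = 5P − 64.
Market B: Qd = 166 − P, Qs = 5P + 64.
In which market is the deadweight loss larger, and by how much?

Market A: pre-tax P* = £72, Q* = 296; post-tax Q = 216; deadweight loss = £1440.
Market B: pre-tax P* = £17, Q* = 149; post-tax Q = 119; deadweight loss = £540.
Difference: £1440 vs £540 → market A is larger by £900.

Market A, by £900.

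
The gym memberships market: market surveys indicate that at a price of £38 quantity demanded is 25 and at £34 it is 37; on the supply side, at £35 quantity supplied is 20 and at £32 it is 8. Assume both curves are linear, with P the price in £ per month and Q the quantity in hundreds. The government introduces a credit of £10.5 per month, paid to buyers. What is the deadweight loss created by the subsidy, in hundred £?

Demand slope: (37 − 25)/(34 − 38) = -3, so Qd = 139 − 3P.
Supply slope: (8 − 20)/(32 − 35) = 4, so Qs = 4P − 120.
Before the subsidy: set 139 − 3P = 4P − 120 → P* = £37, Q* = 28.
With a per-unit subsidy paid to buyers, each effectively pays P − 10.5, so demand becomes Qd = 139 − 3(P − 10.5).
Solving gives Q = 46 with buyers paying £31 and producers receiving £41.5 (the £10.5 wedge).
Quantity rises by |ΔQ| = |28 − 46| = 18.
DWL = ½ · t · |ΔQ| = ½ · 10.5 · 18 = £94.5.

Deadweight loss = £94.5 hundred.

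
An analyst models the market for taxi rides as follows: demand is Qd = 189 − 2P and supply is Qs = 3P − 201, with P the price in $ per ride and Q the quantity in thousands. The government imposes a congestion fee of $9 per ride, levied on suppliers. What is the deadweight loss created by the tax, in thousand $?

Deadweight loss = $48.6 thousand.

Before the tax: set 189 − 2P = 3P − 201 → P* = $78, Q* = 33.
With the tax collected from suppliers, supply shifts: Qs = 3(P − 9) − 201.
Solving gives Q = 22.2 with buyers paying $83.4 and suppliers receiving $74.4 (the $9 wedge).
Quantity falls by |ΔQ| = |33 − 22.2| = 10.8.
DWL = ½ · t · |ΔQ| = ½ · 9 · 10.8 = $48.6.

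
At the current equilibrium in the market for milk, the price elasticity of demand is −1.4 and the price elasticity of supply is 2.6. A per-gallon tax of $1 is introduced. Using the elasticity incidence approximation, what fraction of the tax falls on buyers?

Incidence ratio: buyers' share ≈ εs / (εs + |εd|) = 2.6 / (2.6 + 1.4) = 0.65.
Supply is the more elastic side, so buyers bear the larger share.

Buyers' share ≈ 0.65.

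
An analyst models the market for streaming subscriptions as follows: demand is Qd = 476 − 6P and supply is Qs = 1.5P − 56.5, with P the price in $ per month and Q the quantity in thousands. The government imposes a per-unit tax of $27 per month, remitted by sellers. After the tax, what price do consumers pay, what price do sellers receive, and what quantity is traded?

Before the tax: set 476 − 6P = 1.5P − 56.5 → P* = $71, Q* = 50.
With the tax collected from sellers, supply shifts: Qs = 1.5(P − 27) − 56.5.
Solving gives Q = 17.6 with consumers paying $76.4 and sellers receiving $49.4 (the $27 wedge).
The less price-elastic side of the market bears the larger share of a per-unit tax.

Consumers pay $76.4; sellers receive $49.4; quantity = 17.6.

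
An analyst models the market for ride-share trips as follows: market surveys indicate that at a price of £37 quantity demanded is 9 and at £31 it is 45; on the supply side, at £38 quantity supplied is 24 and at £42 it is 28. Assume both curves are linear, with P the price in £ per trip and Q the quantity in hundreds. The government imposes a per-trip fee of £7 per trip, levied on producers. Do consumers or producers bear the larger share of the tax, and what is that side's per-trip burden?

Demand slope: (45 − 9)/(31 − 37) = -6, so Qd = 231 − 6P.
Supply slope: (28 − 24)/(42 − 38) = 1, so Qs = P − 14.
Before the tax: set 231 − 6P = P − 14 → P* = £35, Q* = 21.
With the tax collected from producers, supply shifts: Qs = (P − 7) − 14.
New equilibrium: consumers pay £36, producers receive £29, Q = 15. (Wedge: Pb − Ps = 7.)
Per-trip burden: consumers £1, producers £6.
Producers take the larger share because supply is less price-elastic here (demand slope 6 vs supply slope 1).

Producers bear the larger share: £6 per trip.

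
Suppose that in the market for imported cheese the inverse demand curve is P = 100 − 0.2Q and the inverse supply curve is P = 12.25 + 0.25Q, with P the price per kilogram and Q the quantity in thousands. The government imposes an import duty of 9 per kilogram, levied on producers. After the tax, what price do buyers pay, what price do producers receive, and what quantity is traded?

Rewrite in direct form: Qd = 500 − 5P and Qs = 4P − 49.
Before the tax: set 500 − 5P = 4P − 49 → P* = 61, Q* = 195.
With the tax collected from producers, supply shifts: Qs = 4(P − 9) − 49.
New equilibrium: buyers pay 65, producers receive 56, Q = 175. (Wedge: Pb − Ps = 9.)

Buyers pay 65; producers receive 56; quantity = 175.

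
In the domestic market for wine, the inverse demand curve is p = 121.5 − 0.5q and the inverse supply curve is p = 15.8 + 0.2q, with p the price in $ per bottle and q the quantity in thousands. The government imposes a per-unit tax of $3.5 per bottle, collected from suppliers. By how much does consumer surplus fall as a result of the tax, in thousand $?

Consumer surplus falls by $371.25 thousand.

Inverting to q(p) form: qd = 243 − 2p; qs = 5p − 79.
Without the tax, 243 − 2p = 5p − 79 gives 7p = 322, so p* = $46 and q* = 151.
With the tax collected from suppliers, supply shifts: qs = 5(p − 3.5) − 79.
New equilibrium: buyers pay $48.5, suppliers receive $45, q = 146. (Wedge: pb − ps = 3.5.)
ΔCS is the trapezoid between Q = 146 and Q = 151 of height $2.5: ½ · (151 + 146) · 2.5 = $371.25.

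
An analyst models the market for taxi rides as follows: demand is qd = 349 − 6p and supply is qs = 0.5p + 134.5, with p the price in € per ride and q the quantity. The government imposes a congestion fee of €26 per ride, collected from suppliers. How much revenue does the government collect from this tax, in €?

Tax revenue = €3614.

Without the tax, 349 − 6p = 0.5p + 134.5 gives 6.5p = 214.5, so p* = €33 and q* = 151.
With the tax collected from suppliers, supply shifts: qs = 0.5(p − 26) + 134.5.
Solving gives q = 139 with buyers paying €35 and suppliers receiving €9 (the €26 wedge).
Revenue = t · Q = 26 · 139 = €3614.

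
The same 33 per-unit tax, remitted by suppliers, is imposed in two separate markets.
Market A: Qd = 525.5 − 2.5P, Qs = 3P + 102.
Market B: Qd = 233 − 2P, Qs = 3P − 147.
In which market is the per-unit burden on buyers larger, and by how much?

Market B, by 1.8.

Market A: pre-tax P* = 77, Q* = 333; post-tax Q = 288; per-unit burden on buyers = 18.
Market B: pre-tax P* = 76, Q* = 81; post-tax Q = 41.4; per-unit burden on buyers = 19.8.
Difference: 18 vs 19.8 → market B is larger by 1.8.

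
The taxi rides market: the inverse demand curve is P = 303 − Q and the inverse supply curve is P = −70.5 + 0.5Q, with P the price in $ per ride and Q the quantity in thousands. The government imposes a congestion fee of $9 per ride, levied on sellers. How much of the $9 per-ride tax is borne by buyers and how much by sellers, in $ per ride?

Rewrite in direct form: Qd = 303 − P and Qs = 2P + 141.
Before the tax: set 303 − P = 2P + 141 → P* = $54, Q* = 249.
With the tax collected from sellers, supply shifts: Qs = 2(P − 9) + 141.
New equilibrium: buyers pay $60, sellers receive $51, Q = 243. (Wedge: Pb − Ps = 9.)
Burden on buyers: $6; on sellers: $3. (They sum to $9.)

Buyers bear $6 per ride; sellers bear $3 per ride.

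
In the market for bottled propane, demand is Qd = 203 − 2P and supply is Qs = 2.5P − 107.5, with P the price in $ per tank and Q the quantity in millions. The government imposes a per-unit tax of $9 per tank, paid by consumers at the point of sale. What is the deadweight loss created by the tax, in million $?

Before the tax: set 203 − 2P = 2.5P − 107.5 → P* = $69, Q* = 65.
With the tax collected from consumers, demand (in seller-price terms) shifts: Qd = 203 − 2(P + 9).
Solving gives Q = 55 with consumers paying $74 and suppliers receiving $65 (the $9 wedge).
Quantity falls by |ΔQ| = |65 − 55| = 10.
DWL = ½ · t · |ΔQ| = ½ · 9 · 10 = $45.

Deadweight loss = $45 million.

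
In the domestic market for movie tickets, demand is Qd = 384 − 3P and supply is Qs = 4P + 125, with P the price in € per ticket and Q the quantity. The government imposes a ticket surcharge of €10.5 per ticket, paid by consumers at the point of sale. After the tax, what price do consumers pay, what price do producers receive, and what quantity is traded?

Without the tax, 384 − 3P = 4P + 125 gives 7P = 259, so P* = €37 and Q* = 273.
With the tax collected from consumers, demand (in seller-price terms) shifts: Qd = 384 − 3(P + 10.5).
New equilibrium: consumers pay €43, producers receive €32.5, Q = 255. (Wedge: Pb − Ps = 10.5.)

Consumers pay €43; producers receive €32.5; quantity = 255.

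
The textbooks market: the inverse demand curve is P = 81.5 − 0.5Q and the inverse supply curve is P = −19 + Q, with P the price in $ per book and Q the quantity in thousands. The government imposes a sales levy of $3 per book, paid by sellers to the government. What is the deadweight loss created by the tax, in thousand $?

Rewrite in direct form: Qd = 163 − 2P and Qs = P + 19.
Without the tax, 163 − 2P = P + 19 gives 3P = 144, so P* = $48 and Q* = 67.
With the tax collected from sellers, supply shifts: Qs = (P − 3) + 19.
New equilibrium: consumers pay $49, sellers receive $46, Q = 65. (Wedge: Pb − Ps = 3.)
Quantity falls by |ΔQ| = |67 − 65| = 2.
DWL = ½ · t · |ΔQ| = ½ · 3 · 2 = $3.

Deadweight loss = $3 thousand.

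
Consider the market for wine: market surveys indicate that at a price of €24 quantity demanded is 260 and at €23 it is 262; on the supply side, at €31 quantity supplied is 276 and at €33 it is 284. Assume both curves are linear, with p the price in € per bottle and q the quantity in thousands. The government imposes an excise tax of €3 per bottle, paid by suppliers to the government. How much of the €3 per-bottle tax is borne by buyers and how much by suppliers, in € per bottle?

Buyers bear €2 per bottle; suppliers bear €1 per bottle.

Demand slope: (262 − 260)/(23 − 24) = -2, so qd = 308 − 2p.
Supply slope: (284 − 276)/(33 − 31) = 4, so qs = 4p + 152.
Before the tax: set 308 − 2p = 4p + 152 → p* = €26, q* = 256.
With the tax collected from suppliers, supply shifts: qs = 4(p − 3) + 152.
Solving gives q = 252 with buyers paying €28 and suppliers receiving €25 (the €3 wedge).
Burden on buyers: €2; on suppliers: €1. (They sum to €3.)
The less price-elastic side of the market bears the larger share of a per-unit tax.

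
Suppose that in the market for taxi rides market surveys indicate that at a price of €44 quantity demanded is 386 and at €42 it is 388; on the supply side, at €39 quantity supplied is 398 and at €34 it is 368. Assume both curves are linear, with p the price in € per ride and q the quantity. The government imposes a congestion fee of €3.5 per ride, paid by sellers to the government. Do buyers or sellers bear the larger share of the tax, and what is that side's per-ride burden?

Demand slope: (388 − 386)/(42 − 44) = -1, so qd = 430 − p.
Supply slope: (368 − 398)/(34 − 39) = 6, so qs = 6p + 164.
Without the tax, 430 − p = 6p + 164 gives 7p = 266, so p* = €38 and q* = 392.
With the tax collected from sellers, supply shifts: qs = 6(p − 3.5) + 164.
Solving gives q = 389 with buyers paying €41 and sellers receiving €37.5 (the €3.5 wedge).
Per-ride burden: buyers €3, sellers €0.5.
Buyers take the larger share because demand is less price-elastic here (demand slope 1 vs supply slope 6).
The less price-elastic side of the market bears the larger share of a per-unit tax.

Buyers bear the larger share: €3 per ride.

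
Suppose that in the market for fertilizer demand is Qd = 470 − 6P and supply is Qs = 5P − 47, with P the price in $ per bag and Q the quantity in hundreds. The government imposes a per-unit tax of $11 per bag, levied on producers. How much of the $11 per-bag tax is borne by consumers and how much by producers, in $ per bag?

Before the tax: set 470 − 6P = 5P − 47 → P* = $47, Q* = 188.
With the tax collected from producers, supply shifts: Qs = 5(P − 11) − 47.
New equilibrium: consumers pay $52, producers receive $41, Q = 158. (Wedge: Pb − Ps = 11.)
Burden on consumers: $5; on producers: $6. (They sum to $11.)
The less price-elastic side of the market bears the larger share of a per-unit tax.

Consumers bear $5 per bag; producers bear $6 per bag.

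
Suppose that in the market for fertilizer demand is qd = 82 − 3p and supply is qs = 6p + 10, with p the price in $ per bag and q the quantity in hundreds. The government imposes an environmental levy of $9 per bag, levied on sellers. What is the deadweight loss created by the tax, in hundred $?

Deadweight loss = $81 hundred.

Before the tax: set 82 − 3p = 6p + 10 → p* = $8, q* = 58.
With the tax collected from sellers, supply shifts: qs = 6(p − 9) + 10.
Solving gives q = 40 with consumers paying $14 and sellers receiving $5 (the $9 wedge).
Quantity falls by |ΔQ| = |58 − 40| = 18.
DWL = ½ · t · |ΔQ| = ½ · 9 · 18 = $81.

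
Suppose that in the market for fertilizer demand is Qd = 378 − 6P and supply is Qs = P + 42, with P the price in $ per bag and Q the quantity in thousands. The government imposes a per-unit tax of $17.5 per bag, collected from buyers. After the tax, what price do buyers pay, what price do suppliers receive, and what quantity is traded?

Without the tax, 378 − 6P = P + 42 gives 7P = 336, so P* = $48 and Q* = 90.
With the tax collected from buyers, demand (in seller-price terms) shifts: Qd = 378 − 6(P + 17.5).
New equilibrium: buyers pay $50.5, suppliers receive $33, Q = 75. (Wedge: Pb − Ps = 17.5.)
The less price-elastic side of the market bears the larger share of a per-unit tax.

Buyers pay $50.5; suppliers receive $33; quantity = 75.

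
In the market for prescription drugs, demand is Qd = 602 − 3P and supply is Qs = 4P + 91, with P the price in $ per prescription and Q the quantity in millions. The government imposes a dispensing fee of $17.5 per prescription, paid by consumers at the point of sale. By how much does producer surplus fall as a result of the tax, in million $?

Before the tax: set 602 − 3P = 4P + 91 → P* = $73, Q* = 383.
With the tax collected from consumers, demand (in seller-price terms) shifts: Qd = 602 − 3(P + 17.5).
Solving gives Q = 353 with consumers paying $83 and suppliers receiving $65.5 (the $17.5 wedge).
ΔPS is the trapezoid between Q = 353 and Q = 383 of height $7.5: ½ · (383 + 353) · 7.5 = $2760.

Producer surplus falls by $2760 million.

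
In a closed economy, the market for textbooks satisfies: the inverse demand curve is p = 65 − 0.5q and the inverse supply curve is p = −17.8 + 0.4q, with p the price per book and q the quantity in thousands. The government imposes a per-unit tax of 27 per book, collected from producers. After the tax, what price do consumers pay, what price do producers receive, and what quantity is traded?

Consumers pay 34; producers receive 7; quantity = 62.

Rewrite in direct form: qd = 130 − 2p and qs = 2.5p + 44.5.
Before the tax: set 130 − 2p = 2.5p + 44.5 → p* = 19, q* = 92.
With the tax collected from producers, supply shifts: qs = 2.5(p − 27) + 44.5.
New equilibrium: consumers pay 34, producers receive 7, q = 62. (Wedge: pb − ps = 27.)
The less price-elastic side of the market bears the larger share of a per-unit tax.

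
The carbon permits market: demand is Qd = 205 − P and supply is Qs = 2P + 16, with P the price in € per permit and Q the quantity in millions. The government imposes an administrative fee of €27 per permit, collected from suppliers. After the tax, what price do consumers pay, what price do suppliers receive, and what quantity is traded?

Before the tax: set 205 − P = 2P + 16 → P* = €63, Q* = 142.
With the tax collected from suppliers, supply shifts: Qs = 2(P − 27) + 16.
Solving gives Q = 124 with consumers paying €81 and suppliers receiving €54 (the €27 wedge).

Consumers pay €81; suppliers receive €54; quantity = 124.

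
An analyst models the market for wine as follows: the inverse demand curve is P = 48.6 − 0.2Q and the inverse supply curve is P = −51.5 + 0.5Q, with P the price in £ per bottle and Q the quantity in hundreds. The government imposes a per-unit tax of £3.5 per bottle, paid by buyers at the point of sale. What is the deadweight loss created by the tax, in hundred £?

Rewrite in direct form: Qd = 243 − 5P and Qs = 2P + 103.
Without the tax, 243 − 5P = 2P + 103 gives 7P = 140, so P* = £20 and Q* = 143.
With the tax collected from buyers, demand (in seller-price terms) shifts: Qd = 243 − 5(P + 3.5).
Solving gives Q = 138 with buyers paying £21 and producers receiving £17.5 (the £3.5 wedge).
Quantity falls by |ΔQ| = |143 − 138| = 5.
DWL = ½ · t · |ΔQ| = ½ · 3.5 · 5 = £8.75.

Deadweight loss = £8.75 hundred.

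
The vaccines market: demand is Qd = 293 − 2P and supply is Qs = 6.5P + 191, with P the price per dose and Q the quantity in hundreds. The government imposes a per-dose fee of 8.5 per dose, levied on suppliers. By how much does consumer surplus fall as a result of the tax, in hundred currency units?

Without the tax, 293 − 2P = 6.5P + 191 gives 8.5P = 102, so P* = 12 and Q* = 269.
With the tax collected from suppliers, supply shifts: Qs = 6.5(P − 8.5) + 191.
New equilibrium: consumers pay 18.5, suppliers receive 10, Q = 256. (Wedge: Pb − Ps = 8.5.)
ΔCS is the trapezoid between Q = 256 and Q = 269 of height 6.5: ½ · (269 + 256) · 6.5 = 1706.25.

Consumer surplus falls by 1706.25 hundred.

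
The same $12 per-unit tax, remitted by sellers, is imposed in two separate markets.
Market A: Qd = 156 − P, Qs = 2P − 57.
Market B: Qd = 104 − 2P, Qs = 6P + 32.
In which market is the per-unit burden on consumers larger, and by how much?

Market B, by $1.

Market A: pre-tax P* = $71, Q* = 85; post-tax Q = 77; per-unit burden on consumers = $8.
Market B: pre-tax P* = $9, Q* = 86; post-tax Q = 68; per-unit burden on consumers = $9.
Difference: $8 vs $9 → market B is larger by $1.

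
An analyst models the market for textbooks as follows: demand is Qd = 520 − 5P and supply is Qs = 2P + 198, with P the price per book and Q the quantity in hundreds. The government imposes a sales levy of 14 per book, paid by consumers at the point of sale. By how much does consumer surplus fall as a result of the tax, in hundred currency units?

Consumer surplus falls by 1120 hundred.

Without the tax, 520 − 5P = 2P + 198 gives 7P = 322, so P* = 46 and Q* = 290.
With the tax collected from consumers, demand (in seller-price terms) shifts: Qd = 520 − 5(P + 14).
New equilibrium: consumers pay 50, suppliers receive 36, Q = 270. (Wedge: Pb − Ps = 14.)
ΔCS is the trapezoid between Q = 270 and Q = 290 of height 4: ½ · (290 + 270) · 4 = 1120.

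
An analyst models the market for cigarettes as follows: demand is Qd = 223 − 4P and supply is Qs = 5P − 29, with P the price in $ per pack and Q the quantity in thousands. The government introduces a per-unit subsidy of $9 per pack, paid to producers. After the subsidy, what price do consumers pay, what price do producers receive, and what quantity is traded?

Before the subsidy: set 223 − 4P = 5P − 29 → P* = $28, Q* = 111.
With a per-unit subsidy paid to producers, each receives P + 9 per unit sold, so supply becomes Qs = 5(P + 9) − 29.
Solving gives Q = 131 with consumers paying $23 and producers receiving $32 (the $9 wedge).

Consumers pay $23; producers receive $32; quantity = 131.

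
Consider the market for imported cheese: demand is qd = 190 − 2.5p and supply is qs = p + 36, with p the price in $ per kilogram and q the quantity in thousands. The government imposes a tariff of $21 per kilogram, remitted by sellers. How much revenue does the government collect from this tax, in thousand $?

Tax revenue = $1365 thousand.

Without the tax, 190 − 2.5p = p + 36 gives 3.5p = 154, so p* = $44 and q* = 80.
With the tax collected from sellers, supply shifts: qs = (p − 21) + 36.
Solving gives q = 65 with consumers paying $50 and sellers receiving $29 (the $21 wedge).
Revenue = t · Q = 21 · 65 = $1365.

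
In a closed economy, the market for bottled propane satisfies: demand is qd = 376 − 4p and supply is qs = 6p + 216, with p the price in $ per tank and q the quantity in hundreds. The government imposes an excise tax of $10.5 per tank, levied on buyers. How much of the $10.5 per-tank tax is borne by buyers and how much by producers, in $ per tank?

Without the tax, 376 − 4p = 6p + 216 gives 10p = 160, so p* = $16 and q* = 312.
With the tax collected from buyers, demand (in seller-price terms) shifts: qd = 376 − 4(p + 10.5).
Solving gives q = 286.8 with buyers paying $22.3 and producers receiving $11.8 (the $10.5 wedge).
Burden on buyers: $6.3; on producers: $4.2. (They sum to $10.5.)
The less price-elastic side of the market bears the larger share of a per-unit tax.

Buyers bear $6.3 per tank; producers bear $4.2 per tank.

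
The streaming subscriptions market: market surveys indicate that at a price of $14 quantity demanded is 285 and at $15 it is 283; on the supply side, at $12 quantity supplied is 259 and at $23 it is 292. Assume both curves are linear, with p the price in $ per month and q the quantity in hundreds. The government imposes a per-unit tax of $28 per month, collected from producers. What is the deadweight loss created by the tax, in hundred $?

Demand slope: (283 − 285)/(15 − 14) = -2, so qd = 313 − 2p.
Supply slope: (292 − 259)/(23 − 12) = 3, so qs = 3p + 223.
Before the tax: set 313 − 2p = 3p + 223 → p* = $18, q* = 277.
With the tax collected from producers, supply shifts: qs = 3(p − 28) + 223.
Solving gives q = 243.4 with buyers paying $34.8 and producers receiving $6.8 (the $28 wedge).
Quantity falls by |ΔQ| = |277 − 243.4| = 33.6.
DWL = ½ · t · |ΔQ| = ½ · 28 · 33.6 = $470.4.

Deadweight loss = $470.4 hundred.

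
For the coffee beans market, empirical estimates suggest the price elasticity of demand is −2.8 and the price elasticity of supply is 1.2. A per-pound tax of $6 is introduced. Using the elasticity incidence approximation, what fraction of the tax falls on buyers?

Incidence ratio: buyers' share ≈ εs / (εs + |εd|) = 1.2 / (1.2 + 2.8) = 0.3.
Supply is the less elastic side, so buyers bear the smaller share.

Buyers' share ≈ 0.3.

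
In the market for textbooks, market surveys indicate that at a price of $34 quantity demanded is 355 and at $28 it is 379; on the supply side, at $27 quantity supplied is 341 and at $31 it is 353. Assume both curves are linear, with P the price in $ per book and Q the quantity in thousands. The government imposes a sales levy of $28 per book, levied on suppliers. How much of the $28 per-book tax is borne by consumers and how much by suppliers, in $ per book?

Demand slope: (379 − 355)/(28 − 34) = -4, so Qd = 491 − 4P.
Supply slope: (353 − 341)/(31 − 27) = 3, so Qs = 3P + 260.
Without the tax, 491 − 4P = 3P + 260 gives 7P = 231, so P* = $33 and Q* = 359.
With the tax collected from suppliers, supply shifts: Qs = 3(P − 28) + 260.
Solving gives Q = 311 with consumers paying $45 and suppliers receiving $17 (the $28 wedge).
Burden on consumers: $12; on suppliers: $16. (They sum to $28.)

Consumers bear $12 per book; suppliers bear $16 per book.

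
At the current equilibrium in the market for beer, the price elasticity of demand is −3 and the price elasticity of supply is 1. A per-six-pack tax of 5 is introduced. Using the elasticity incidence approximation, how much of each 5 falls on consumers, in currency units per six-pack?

Consumers bear ≈ 1.25 per six-pack.

Incidence ratio: consumers' share ≈ εs / (εs + |εd|) = 1 / (1 + 3) = 0.25.
So consumers bear ≈ 0.25 × 5 = 1.25; producers bear 3.75.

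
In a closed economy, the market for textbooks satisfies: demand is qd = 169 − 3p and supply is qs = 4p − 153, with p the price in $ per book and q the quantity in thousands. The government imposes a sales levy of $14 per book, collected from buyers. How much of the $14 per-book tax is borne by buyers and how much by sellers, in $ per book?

Without the tax, 169 − 3p = 4p − 153 gives 7p = 322, so p* = $46 and q* = 31.
With the tax collected from buyers, demand (in seller-price terms) shifts: qd = 169 − 3(p + 14).
Solving gives q = 7 with buyers paying $54 and sellers receiving $40 (the $14 wedge).
Burden on buyers: $8; on sellers: $6. (They sum to $14.)
The less price-elastic side of the market bears the larger share of a per-unit tax.

Buyers bear $8 per book; sellers bear $6 per book.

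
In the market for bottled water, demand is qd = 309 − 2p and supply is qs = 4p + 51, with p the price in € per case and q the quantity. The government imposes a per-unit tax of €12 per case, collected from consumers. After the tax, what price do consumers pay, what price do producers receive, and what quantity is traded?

Consumers pay €51; producers receive €39; quantity = 207.

Before the tax: set 309 − 2p = 4p + 51 → p* = €43, q* = 223.
With the tax collected from consumers, demand (in seller-price terms) shifts: qd = 309 − 2(p + 12).
New equilibrium: consumers pay €51, producers receive €39, q = 207. (Wedge: pb − ps = 12.)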